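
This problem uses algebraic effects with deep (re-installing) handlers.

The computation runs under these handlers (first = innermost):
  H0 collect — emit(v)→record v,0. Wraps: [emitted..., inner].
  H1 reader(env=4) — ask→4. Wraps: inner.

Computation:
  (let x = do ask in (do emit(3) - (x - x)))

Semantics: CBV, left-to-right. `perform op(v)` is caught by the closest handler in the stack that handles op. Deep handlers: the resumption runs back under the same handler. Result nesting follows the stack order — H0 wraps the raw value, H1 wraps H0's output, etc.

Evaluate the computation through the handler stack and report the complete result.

Evaluation trace:
ask @ H1 ⇒ 4
emit(3) @ H0 ⇒ out+=3
H0 returns [3, 0]
H1 returns [3, 0]
= [3, 0]

Answer: [3, 0]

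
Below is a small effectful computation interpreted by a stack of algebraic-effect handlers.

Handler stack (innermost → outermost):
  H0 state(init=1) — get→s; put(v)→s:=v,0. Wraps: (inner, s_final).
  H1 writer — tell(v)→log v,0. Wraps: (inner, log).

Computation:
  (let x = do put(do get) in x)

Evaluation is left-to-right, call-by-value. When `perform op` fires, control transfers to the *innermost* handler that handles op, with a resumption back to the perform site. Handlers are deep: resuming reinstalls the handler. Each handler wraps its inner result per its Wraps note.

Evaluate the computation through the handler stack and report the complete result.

Working:
get @ H0 ⇒ 1
put(1) @ H0 ⇒ s:=1
H0 returns (0, 1)
H1 returns ((0, 1), ())
= ((0, 1), ())

Answer: ((0, 1), ())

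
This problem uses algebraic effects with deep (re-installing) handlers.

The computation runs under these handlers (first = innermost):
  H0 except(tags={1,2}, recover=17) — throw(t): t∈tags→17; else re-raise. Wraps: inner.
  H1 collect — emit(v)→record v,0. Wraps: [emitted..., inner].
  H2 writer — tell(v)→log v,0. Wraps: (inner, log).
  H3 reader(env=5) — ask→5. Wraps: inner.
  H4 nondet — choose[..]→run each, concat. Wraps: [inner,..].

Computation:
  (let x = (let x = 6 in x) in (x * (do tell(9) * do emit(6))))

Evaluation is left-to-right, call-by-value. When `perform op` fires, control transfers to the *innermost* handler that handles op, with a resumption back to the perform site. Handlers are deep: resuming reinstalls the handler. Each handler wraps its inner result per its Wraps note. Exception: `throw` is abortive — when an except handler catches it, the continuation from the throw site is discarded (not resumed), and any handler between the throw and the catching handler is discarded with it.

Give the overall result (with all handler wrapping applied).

Answer: [([6, 0], (9))]

Working:
tell(9) @ H2 ⇒ log+=9
emit(6) @ H1 ⇒ out+=6
H0 returns 0
H1 returns [6, 0]
H2 returns ([6, 0], (9))
H3 returns ([6, 0], (9))
H4 returns [([6, 0], (9))]
= [([6, 0], (9))]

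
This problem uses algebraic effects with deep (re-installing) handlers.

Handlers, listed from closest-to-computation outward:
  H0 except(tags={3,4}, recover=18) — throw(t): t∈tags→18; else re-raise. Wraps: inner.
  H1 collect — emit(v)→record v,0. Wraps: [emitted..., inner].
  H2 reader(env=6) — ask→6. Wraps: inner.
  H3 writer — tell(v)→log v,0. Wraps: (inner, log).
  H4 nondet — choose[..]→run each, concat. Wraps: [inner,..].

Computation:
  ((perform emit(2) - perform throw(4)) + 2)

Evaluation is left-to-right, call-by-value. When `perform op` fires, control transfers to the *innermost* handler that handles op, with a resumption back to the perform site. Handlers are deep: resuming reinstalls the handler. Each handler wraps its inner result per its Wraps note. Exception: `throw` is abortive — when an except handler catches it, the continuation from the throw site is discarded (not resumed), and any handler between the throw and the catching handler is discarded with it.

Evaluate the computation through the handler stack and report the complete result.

Answer: [([2, 18], ())]

Evaluation trace:
emit(2) @ H1 ⇒ out+=2
throw(4) @ H0 caught ⇒ 18
H1 returns [2, 18]
H2 returns [2, 18]
H3 returns ([2, 18], ())
H4 returns [([2, 18], ())]
= [([2, 18], ())]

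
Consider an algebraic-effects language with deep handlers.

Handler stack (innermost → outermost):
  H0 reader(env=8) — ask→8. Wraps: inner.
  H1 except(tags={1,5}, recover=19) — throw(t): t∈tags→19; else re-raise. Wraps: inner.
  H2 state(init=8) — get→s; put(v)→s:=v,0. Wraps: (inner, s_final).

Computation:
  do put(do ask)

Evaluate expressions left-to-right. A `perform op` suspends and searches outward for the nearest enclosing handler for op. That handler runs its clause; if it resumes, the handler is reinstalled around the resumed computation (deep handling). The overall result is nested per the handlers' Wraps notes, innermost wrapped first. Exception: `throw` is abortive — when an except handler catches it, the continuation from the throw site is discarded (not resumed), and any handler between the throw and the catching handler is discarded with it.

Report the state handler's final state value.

Answer: 8

Step-by-step:
ask @ H0 ⇒ 8
put(8) @ H2 ⇒ s:=8
H0 returns 0
H1 returns 0
H2 returns (0, 8)
= (0, 8)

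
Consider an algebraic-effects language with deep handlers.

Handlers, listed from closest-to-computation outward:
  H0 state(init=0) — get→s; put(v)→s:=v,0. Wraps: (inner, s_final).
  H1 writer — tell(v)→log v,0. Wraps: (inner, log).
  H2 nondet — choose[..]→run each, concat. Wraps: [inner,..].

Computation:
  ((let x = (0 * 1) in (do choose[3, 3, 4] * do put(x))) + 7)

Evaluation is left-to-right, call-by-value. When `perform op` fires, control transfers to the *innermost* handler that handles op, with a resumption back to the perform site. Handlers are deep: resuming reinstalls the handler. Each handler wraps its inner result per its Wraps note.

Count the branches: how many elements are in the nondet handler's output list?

Answer: 3

Step-by-step:
choose[3, 3, 4] @ H2
  branch[0] choose=3:
    put(0) @ H0 ⇒ s:=0
    H0 returns (7, 0)
    H1 returns ((7, 0), ())
    H2 returns [((7, 0), ())]
  branch[1] choose=3:
    put(0) @ H0 ⇒ s:=0
    H0 returns (7, 0)
    H1 returns ((7, 0), ())
    H2 returns [((7, 0), ())]
  branch[2] choose=4:
    put(0) @ H0 ⇒ s:=0
    H0 returns (7, 0)
    H1 returns ((7, 0), ())
    H2 returns [((7, 0), ())]
= [((7, 0), ()), ((7, 0), ()), ((7, 0), ())]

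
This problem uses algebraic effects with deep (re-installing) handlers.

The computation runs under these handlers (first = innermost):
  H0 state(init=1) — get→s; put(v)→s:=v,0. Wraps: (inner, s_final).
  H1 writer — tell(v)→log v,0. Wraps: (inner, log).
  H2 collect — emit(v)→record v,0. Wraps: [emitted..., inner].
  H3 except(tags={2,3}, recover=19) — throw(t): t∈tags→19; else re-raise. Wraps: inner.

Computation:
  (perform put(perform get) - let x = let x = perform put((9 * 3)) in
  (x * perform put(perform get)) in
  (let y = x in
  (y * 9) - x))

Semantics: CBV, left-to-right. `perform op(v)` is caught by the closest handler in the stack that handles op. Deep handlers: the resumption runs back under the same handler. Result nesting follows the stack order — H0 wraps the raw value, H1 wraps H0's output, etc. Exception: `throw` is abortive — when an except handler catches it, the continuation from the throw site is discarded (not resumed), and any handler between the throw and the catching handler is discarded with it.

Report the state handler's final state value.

Answer: 27

Evaluation trace:
get @ H0 ⇒ 1
put(1) @ H0 ⇒ s:=1
put(27) @ H0 ⇒ s:=27
get @ H0 ⇒ 27
put(27) @ H0 ⇒ s:=27
H0 returns (0, 27)
H1 returns ((0, 27), ())
H2 returns [((0, 27), ())]
H3 returns [((0, 27), ())]
= [((0, 27), ())]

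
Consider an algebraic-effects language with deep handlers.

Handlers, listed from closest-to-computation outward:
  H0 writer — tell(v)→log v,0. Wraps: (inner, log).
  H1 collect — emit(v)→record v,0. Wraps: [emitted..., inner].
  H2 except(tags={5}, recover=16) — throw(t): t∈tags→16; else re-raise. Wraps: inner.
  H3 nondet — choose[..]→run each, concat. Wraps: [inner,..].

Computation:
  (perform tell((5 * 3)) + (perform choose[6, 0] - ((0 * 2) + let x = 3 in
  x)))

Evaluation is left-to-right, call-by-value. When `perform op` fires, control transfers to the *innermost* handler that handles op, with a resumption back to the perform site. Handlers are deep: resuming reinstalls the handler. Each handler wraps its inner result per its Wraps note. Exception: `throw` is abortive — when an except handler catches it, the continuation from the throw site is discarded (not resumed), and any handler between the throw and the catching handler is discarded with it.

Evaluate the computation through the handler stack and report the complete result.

Working:
tell(15) @ H0 ⇒ log+=15
choose[6, 0] @ H3
  branch[0] choose=6:
    H0 returns (3, (15))
    H1 returns [(3, (15))]
    H2 returns [(3, (15))]
    H3 returns [[(3, (15))]]
  branch[1] choose=0:
    H0 returns (-3, (15))
    H1 returns [(-3, (15))]
    H2 returns [(-3, (15))]
    H3 returns [[(-3, (15))]]
= [[(3, (15))], [(-3, (15))]]

Answer: [[(3, (15))], [(-3, (15))]]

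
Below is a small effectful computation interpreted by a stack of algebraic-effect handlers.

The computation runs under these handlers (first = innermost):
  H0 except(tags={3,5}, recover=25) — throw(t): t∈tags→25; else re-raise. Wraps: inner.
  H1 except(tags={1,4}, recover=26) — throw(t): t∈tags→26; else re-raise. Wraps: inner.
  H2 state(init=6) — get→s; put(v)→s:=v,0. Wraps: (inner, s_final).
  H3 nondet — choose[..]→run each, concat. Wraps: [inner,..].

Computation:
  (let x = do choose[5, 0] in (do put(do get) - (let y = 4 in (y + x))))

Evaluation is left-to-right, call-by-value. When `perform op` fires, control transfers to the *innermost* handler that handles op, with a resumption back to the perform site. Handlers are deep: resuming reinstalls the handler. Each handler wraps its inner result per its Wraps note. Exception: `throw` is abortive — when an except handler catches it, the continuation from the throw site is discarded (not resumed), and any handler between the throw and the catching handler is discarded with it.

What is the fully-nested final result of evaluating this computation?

Answer: [(-9, 6), (-4, 6)]

Step-by-step:
choose[5, 0] @ H3
  branch[0] choose=5:
    get @ H2 ⇒ 6
    put(6) @ H2 ⇒ s:=6
    H0 returns -9
    H1 returns -9
    H2 returns (-9, 6)
    H3 returns [(-9, 6)]
  branch[1] choose=0:
    get @ H2 ⇒ 6
    put(6) @ H2 ⇒ s:=6
    H0 returns -4
    H1 returns -4
    H2 returns (-4, 6)
    H3 returns [(-4, 6)]
= [(-9, 6), (-4, 6)]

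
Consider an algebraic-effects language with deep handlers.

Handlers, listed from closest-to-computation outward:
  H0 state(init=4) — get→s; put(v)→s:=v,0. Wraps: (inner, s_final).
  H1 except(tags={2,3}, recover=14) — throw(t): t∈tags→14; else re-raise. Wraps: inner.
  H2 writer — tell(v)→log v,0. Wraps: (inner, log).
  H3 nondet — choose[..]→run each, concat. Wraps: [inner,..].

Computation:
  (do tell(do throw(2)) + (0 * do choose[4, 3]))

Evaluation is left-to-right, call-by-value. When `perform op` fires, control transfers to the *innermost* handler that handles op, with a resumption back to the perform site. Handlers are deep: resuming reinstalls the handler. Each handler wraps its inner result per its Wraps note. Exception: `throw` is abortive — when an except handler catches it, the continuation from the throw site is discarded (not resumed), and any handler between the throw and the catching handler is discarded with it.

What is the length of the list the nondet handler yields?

Evaluation trace:
throw(2) @ H1 caught ⇒ 14
H2 returns (14, ())
H3 returns [(14, ())]
= [(14, ())]

Answer: 1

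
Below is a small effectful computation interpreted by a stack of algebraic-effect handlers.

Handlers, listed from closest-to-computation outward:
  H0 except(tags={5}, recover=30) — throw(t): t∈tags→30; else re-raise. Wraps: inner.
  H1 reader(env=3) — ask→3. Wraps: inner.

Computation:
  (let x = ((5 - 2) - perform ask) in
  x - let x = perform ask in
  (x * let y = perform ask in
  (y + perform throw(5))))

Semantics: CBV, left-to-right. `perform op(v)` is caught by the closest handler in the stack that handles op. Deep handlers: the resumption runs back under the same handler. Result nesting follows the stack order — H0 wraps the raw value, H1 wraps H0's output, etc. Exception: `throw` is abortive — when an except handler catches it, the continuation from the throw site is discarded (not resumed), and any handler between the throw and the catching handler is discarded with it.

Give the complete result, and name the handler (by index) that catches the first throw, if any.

Answer: 30 ; first throw caught by: H0

Step-by-step:
ask @ H1 ⇒ 3
ask @ H1 ⇒ 3
ask @ H1 ⇒ 3
throw(5) @ H0 caught ⇒ 30
H1 returns 30
= 30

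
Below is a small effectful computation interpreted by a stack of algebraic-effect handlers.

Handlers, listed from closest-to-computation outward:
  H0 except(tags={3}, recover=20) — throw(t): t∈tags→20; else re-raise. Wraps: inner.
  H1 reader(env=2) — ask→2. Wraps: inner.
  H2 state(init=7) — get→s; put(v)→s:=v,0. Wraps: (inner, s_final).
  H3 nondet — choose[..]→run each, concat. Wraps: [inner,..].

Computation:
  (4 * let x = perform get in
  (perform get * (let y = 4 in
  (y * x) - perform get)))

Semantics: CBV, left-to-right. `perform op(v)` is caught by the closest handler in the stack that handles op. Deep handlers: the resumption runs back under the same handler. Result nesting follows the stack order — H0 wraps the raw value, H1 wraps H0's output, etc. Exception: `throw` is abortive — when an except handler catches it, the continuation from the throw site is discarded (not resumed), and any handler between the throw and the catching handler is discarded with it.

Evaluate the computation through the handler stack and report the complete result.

Answer: [(588, 7)]

Working:
get @ H2 ⇒ 7
get @ H2 ⇒ 7
get @ H2 ⇒ 7
H0 returns 588
H1 returns 588
H2 returns (588, 7)
H3 returns [(588, 7)]
= [(588, 7)]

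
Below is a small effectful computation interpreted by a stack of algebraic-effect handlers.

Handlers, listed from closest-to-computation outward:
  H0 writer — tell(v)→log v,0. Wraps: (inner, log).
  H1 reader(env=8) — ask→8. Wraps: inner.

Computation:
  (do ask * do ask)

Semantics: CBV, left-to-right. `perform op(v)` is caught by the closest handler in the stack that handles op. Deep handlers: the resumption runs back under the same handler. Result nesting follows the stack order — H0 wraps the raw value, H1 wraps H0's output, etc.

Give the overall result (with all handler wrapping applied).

Working:
ask @ H1 ⇒ 8
ask @ H1 ⇒ 8
H0 returns (64, ())
H1 returns (64, ())
= (64, ())

Answer: (64, ())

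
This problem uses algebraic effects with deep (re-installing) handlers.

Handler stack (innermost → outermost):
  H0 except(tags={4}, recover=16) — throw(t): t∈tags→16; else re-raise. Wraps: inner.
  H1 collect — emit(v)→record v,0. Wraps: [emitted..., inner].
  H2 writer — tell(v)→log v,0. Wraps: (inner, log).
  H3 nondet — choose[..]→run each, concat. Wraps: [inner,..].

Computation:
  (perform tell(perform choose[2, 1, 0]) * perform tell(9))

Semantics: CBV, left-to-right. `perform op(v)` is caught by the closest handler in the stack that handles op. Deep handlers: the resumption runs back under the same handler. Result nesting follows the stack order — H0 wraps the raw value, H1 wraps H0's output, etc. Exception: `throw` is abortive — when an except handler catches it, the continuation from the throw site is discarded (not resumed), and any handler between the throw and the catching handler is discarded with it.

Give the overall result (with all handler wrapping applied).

Answer: [([0], (2, 9)), ([0], (1, 9)), ([0], (0, 9))]

Step-by-step:
choose[2, 1, 0] @ H3
  branch[0] choose=2:
    tell(2) @ H2 ⇒ log+=2
    tell(9) @ H2 ⇒ log+=9
    H0 returns 0
    H1 returns [0]
    H2 returns ([0], (2, 9))
    H3 returns [([0], (2, 9))]
  branch[1] choose=1:
    tell(1) @ H2 ⇒ log+=1
    tell(9) @ H2 ⇒ log+=9
    H0 returns 0
    H1 returns [0]
    H2 returns ([0], (1, 9))
    H3 returns [([0], (1, 9))]
  branch[2] choose=0:
    tell(0) @ H2 ⇒ log+=0
    tell(9) @ H2 ⇒ log+=9
    H0 returns 0
    H1 returns [0]
    H2 returns ([0], (0, 9))
    H3 returns [([0], (0, 9))]
= [([0], (2, 9)), ([0], (1, 9)), ([0], (0, 9))]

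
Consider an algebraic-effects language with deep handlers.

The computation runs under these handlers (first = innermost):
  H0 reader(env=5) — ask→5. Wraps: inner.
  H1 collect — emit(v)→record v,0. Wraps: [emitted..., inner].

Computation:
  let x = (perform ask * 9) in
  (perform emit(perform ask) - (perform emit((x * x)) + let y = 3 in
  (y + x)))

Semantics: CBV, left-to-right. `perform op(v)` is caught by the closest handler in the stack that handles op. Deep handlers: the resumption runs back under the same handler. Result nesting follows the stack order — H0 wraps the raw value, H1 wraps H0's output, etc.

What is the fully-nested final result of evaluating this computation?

Answer: [5, 2025, -48]

Working:
ask @ H0 ⇒ 5
ask @ H0 ⇒ 5
emit(5) @ H1 ⇒ out+=5
emit(2025) @ H1 ⇒ out+=2025
H0 returns -48
H1 returns [5, 2025, -48]
= [5, 2025, -48]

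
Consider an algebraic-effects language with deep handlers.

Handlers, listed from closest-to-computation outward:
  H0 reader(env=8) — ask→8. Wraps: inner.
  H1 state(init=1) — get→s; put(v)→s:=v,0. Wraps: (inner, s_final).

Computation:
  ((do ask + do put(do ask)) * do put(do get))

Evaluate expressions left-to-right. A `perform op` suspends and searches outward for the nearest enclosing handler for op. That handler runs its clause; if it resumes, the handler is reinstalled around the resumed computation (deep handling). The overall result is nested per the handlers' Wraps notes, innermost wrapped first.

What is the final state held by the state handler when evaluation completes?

Evaluation trace:
ask @ H0 ⇒ 8
ask @ H0 ⇒ 8
put(8) @ H1 ⇒ s:=8
get @ H1 ⇒ 8
put(8) @ H1 ⇒ s:=8
H0 returns 0
H1 returns (0, 8)
= (0, 8)

Answer: 8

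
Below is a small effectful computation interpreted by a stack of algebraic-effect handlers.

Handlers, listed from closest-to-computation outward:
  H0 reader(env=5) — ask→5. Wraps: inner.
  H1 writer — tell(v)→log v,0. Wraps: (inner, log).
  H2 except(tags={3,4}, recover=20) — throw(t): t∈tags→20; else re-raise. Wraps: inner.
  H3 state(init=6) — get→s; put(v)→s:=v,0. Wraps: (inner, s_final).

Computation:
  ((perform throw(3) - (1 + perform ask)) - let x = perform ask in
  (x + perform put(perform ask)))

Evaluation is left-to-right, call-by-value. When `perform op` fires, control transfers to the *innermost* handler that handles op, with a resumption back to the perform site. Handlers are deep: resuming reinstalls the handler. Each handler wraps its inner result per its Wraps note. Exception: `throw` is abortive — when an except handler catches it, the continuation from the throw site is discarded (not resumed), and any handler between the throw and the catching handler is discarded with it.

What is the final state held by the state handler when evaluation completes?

Evaluation trace:
throw(3) @ H2 caught ⇒ 20
H3 returns (20, 6)
= (20, 6)

Answer: 6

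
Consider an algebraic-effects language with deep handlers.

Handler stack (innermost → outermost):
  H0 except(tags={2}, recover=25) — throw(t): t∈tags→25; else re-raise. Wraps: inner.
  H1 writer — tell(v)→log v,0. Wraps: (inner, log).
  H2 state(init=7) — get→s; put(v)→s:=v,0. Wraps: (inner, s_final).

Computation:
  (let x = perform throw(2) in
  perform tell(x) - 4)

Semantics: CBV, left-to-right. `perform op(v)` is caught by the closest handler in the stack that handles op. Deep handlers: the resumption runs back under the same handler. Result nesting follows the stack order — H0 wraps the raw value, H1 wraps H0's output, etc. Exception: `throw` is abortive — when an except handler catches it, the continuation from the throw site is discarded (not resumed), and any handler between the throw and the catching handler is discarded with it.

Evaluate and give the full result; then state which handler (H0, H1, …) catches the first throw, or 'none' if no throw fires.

Answer: ((25, ()), 7) ; first throw caught by: H0

Evaluation trace:
throw(2) @ H0 caught ⇒ 25
H1 returns (25, ())
H2 returns ((25, ()), 7)
= ((25, ()), 7)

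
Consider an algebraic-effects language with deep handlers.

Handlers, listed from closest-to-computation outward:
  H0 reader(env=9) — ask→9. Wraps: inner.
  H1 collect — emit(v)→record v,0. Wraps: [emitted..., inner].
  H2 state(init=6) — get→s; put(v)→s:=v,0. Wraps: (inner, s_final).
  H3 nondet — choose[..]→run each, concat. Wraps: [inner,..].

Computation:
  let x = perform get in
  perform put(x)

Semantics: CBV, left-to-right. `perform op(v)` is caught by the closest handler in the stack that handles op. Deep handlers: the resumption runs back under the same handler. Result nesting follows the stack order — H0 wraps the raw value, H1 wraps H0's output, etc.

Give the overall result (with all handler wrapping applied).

Answer: [([0], 6)]

Step-by-step:
get @ H2 ⇒ 6
put(6) @ H2 ⇒ s:=6
H0 returns 0
H1 returns [0]
H2 returns ([0], 6)
H3 returns [([0], 6)]
= [([0], 6)]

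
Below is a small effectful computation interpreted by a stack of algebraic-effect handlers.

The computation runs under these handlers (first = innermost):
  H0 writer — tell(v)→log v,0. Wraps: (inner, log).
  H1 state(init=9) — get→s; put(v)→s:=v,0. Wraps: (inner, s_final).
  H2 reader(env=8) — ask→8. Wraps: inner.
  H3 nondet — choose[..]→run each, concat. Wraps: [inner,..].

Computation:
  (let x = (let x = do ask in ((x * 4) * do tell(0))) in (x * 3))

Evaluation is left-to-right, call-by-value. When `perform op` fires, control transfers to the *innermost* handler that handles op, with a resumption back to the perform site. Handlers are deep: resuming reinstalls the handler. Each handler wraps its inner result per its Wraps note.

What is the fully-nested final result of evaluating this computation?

Step-by-step:
ask @ H2 ⇒ 8
tell(0) @ H0 ⇒ log+=0
H0 returns (0, (0))
H1 returns ((0, (0)), 9)
H2 returns ((0, (0)), 9)
H3 returns [((0, (0)), 9)]
= [((0, (0)), 9)]

Answer: [((0, (0)), 9)]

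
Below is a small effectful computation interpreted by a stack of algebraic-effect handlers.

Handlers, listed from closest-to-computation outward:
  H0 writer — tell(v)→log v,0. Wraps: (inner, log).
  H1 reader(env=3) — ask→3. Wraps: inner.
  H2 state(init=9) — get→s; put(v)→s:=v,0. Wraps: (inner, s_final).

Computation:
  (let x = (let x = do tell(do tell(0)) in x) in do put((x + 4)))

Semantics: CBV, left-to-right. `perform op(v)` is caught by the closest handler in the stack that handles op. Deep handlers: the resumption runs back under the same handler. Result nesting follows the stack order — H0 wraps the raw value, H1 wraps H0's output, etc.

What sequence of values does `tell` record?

Step-by-step:
tell(0) @ H0 ⇒ log+=0
tell(0) @ H0 ⇒ log+=0
put(4) @ H2 ⇒ s:=4
H0 returns (0, (0, 0))
H1 returns (0, (0, 0))
H2 returns ((0, (0, 0)), 4)
= ((0, (0, 0)), 4)

Answer: (0, 0)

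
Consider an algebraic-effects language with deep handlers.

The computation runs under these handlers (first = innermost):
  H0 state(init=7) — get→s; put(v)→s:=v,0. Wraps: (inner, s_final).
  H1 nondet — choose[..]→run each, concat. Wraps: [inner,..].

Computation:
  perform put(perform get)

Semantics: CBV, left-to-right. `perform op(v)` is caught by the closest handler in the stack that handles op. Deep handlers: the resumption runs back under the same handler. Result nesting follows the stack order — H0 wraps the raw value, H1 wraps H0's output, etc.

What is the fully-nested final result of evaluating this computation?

Answer: [(0, 7)]

Step-by-step:
get @ H0 ⇒ 7
put(7) @ H0 ⇒ s:=7
H0 returns (0, 7)
H1 returns [(0, 7)]
= [(0, 7)]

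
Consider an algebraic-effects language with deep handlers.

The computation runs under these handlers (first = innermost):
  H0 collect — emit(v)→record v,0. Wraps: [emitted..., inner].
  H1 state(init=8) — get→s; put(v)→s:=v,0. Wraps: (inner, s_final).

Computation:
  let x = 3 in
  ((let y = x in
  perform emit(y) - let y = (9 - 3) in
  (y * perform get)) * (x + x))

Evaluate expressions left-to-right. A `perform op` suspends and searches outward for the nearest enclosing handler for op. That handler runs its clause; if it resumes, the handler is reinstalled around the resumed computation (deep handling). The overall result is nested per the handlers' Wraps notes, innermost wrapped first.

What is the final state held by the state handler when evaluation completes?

Answer: 8

Step-by-step:
emit(3) @ H0 ⇒ out+=3
get @ H1 ⇒ 8
H0 returns [3, -288]
H1 returns ([3, -288], 8)
= ([3, -288], 8)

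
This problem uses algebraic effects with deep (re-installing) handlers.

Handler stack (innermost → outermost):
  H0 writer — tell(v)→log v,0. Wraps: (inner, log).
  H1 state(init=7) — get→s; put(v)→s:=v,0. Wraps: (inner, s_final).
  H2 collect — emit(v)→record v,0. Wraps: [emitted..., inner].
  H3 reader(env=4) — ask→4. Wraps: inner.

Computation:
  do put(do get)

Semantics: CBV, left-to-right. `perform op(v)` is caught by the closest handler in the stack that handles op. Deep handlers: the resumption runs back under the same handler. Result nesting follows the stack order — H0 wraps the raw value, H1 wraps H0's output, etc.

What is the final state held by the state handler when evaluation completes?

Answer: 7

Step-by-step:
get @ H1 ⇒ 7
put(7) @ H1 ⇒ s:=7
H0 returns (0, ())
H1 returns ((0, ()), 7)
H2 returns [((0, ()), 7)]
H3 returns [((0, ()), 7)]
= [((0, ()), 7)]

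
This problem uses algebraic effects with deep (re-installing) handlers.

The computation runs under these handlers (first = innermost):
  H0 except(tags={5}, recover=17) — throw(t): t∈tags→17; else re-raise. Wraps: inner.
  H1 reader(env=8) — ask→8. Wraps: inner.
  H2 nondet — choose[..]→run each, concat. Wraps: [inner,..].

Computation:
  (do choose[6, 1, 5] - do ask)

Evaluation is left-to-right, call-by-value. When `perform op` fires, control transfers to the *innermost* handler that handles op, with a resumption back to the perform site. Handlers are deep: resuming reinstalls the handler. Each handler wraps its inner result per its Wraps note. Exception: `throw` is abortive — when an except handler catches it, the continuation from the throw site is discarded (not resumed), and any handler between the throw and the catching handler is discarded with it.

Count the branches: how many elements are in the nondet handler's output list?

Evaluation trace:
choose[6, 1, 5] @ H2
  branch[0] choose=6:
    ask @ H1 ⇒ 8
    H0 returns -2
    H1 returns -2
    H2 returns [-2]
  branch[1] choose=1:
    ask @ H1 ⇒ 8
    H0 returns -7
    H1 returns -7
    H2 returns [-7]
  branch[2] choose=5:
    ask @ H1 ⇒ 8
    H0 returns -3
    H1 returns -3
    H2 returns [-3]
= [-2, -7, -3]

Answer: 3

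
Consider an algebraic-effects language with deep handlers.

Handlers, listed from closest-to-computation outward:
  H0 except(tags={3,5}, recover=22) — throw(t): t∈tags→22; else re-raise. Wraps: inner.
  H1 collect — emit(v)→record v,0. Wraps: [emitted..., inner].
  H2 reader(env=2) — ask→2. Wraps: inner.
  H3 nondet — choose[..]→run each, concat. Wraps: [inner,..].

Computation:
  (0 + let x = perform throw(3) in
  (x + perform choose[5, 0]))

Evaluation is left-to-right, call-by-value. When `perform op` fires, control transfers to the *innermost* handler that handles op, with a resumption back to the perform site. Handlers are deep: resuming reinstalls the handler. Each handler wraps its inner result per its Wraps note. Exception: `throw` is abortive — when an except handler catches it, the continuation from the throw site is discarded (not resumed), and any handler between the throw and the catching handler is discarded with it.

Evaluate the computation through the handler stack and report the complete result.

Answer: [[22]]

Working:
throw(3) @ H0 caught ⇒ 22
H1 returns [22]
H2 returns [22]
H3 returns [[22]]
= [[22]]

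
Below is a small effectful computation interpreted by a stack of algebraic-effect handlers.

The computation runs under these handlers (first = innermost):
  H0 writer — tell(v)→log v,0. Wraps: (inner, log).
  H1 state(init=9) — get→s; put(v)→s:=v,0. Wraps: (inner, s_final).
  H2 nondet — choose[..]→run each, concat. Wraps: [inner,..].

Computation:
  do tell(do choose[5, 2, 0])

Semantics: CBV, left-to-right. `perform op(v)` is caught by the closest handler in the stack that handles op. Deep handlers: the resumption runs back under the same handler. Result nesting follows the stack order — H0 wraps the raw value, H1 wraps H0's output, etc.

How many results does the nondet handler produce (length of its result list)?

Answer: 3

Step-by-step:
choose[5, 2, 0] @ H2
  branch[0] choose=5:
    tell(5) @ H0 ⇒ log+=5
    H0 returns (0, (5))
    H1 returns ((0, (5)), 9)
    H2 returns [((0, (5)), 9)]
  branch[1] choose=2:
    tell(2) @ H0 ⇒ log+=2
    H0 returns (0, (2))
    H1 returns ((0, (2)), 9)
    H2 returns [((0, (2)), 9)]
  branch[2] choose=0:
    tell(0) @ H0 ⇒ log+=0
    H0 returns (0, (0))
    H1 returns ((0, (0)), 9)
    H2 returns [((0, (0)), 9)]
= [((0, (5)), 9), ((0, (2)), 9), ((0, (0)), 9)]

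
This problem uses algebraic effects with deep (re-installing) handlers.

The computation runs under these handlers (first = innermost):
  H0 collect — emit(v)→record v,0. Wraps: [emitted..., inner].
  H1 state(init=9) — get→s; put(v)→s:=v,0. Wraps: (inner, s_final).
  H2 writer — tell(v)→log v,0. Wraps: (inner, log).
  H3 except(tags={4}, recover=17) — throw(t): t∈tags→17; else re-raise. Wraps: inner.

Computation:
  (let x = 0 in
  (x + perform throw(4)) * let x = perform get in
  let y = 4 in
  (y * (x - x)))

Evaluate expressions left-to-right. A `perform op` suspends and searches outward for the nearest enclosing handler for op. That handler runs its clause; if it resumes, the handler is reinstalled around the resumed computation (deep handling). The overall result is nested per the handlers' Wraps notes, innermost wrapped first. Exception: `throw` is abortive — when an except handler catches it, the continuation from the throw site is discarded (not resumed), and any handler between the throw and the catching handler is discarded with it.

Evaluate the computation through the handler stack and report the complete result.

Step-by-step:
throw(4) @ H3 caught ⇒ 17
= 17

Answer: 17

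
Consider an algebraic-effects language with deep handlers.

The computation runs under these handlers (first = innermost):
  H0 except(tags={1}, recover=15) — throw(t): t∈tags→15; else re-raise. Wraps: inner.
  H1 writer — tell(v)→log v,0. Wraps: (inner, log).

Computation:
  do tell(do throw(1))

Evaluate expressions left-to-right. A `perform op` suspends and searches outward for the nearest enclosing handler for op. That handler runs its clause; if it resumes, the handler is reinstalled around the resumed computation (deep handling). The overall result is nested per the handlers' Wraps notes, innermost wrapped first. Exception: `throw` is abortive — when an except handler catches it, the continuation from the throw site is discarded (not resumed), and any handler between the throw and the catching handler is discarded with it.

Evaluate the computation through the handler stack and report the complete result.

Answer: (15, ())

Working:
throw(1) @ H0 caught ⇒ 15
H1 returns (15, ())
= (15, ())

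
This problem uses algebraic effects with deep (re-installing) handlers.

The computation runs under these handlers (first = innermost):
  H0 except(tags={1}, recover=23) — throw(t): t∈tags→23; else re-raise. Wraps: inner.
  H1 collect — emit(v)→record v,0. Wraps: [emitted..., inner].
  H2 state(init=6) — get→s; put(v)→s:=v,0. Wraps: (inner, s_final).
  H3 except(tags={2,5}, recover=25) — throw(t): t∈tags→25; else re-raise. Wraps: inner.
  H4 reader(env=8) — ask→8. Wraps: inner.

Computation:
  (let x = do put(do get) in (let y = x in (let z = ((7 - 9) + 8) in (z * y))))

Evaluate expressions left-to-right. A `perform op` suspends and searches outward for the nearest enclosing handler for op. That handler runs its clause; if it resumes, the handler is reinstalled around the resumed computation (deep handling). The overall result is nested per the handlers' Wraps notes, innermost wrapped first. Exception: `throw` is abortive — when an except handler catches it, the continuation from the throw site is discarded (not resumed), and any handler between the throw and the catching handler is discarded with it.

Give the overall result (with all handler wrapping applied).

Answer: ([0], 6)

Evaluation trace:
get @ H2 ⇒ 6
put(6) @ H2 ⇒ s:=6
H0 returns 0
H1 returns [0]
H2 returns ([0], 6)
H3 returns ([0], 6)
H4 returns ([0], 6)
= ([0], 6)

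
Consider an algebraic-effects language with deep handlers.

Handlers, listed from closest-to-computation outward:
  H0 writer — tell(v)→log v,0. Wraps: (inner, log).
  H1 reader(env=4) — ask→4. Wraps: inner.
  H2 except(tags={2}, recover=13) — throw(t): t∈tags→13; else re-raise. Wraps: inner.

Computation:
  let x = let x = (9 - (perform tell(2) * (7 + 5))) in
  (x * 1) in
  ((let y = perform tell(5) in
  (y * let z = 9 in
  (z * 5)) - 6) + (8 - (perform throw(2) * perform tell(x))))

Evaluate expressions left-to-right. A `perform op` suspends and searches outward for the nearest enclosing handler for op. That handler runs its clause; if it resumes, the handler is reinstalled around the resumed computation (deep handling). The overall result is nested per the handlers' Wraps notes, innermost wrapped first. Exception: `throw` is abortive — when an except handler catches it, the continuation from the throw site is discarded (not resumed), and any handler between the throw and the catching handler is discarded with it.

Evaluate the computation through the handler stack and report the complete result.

Step-by-step:
tell(2) @ H0 ⇒ log+=2
tell(5) @ H0 ⇒ log+=5
throw(2) @ H2 caught ⇒ 13
= 13

Answer: 13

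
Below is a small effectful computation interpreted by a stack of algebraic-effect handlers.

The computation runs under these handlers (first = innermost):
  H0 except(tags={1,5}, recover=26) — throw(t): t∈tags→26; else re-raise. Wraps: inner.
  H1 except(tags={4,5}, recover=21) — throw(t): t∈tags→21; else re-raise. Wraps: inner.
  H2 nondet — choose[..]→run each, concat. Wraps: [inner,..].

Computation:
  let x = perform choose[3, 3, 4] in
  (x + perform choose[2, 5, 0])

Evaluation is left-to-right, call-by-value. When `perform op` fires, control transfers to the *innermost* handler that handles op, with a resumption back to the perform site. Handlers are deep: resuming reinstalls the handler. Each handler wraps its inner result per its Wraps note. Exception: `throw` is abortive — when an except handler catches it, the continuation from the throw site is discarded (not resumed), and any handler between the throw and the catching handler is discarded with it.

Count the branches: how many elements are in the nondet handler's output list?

Answer: 9

Working:
choose[3, 3, 4] @ H2
  branch[0] choose=3:
    choose[2, 5, 0] @ H2
      branch[0] choose=2:
        H0 returns 5
        H1 returns 5
        H2 returns [5]
      branch[1] choose=5:
        H0 returns 8
        H1 returns 8
        H2 returns [8]
      branch[2] choose=0:
        H0 returns 3
        H1 returns 3
        H2 returns [3]
  branch[1] choose=3:
    choose[2, 5, 0] @ H2
      branch[0] choose=2:
        H0 returns 5
        H1 returns 5
        H2 returns [5]
      branch[1] choose=5:
        H0 returns 8
        H1 returns 8
        H2 returns [8]
      branch[2] choose=0:
        H0 returns 3
        H1 returns 3
        H2 returns [3]
  branch[2] choose=4:
    choose[2, 5, 0] @ H2
      branch[0] choose=2:
        H0 returns 6
        H1 returns 6
        H2 returns [6]
      branch[1] choose=5:
        H0 returns 9
        H1 returns 9
        H2 returns [9]
      branch[2] choose=0:
        H0 returns 4
        H1 returns 4
        H2 returns [4]
= [5, 8, 3, 5, 8, 3, 6, 9, 4]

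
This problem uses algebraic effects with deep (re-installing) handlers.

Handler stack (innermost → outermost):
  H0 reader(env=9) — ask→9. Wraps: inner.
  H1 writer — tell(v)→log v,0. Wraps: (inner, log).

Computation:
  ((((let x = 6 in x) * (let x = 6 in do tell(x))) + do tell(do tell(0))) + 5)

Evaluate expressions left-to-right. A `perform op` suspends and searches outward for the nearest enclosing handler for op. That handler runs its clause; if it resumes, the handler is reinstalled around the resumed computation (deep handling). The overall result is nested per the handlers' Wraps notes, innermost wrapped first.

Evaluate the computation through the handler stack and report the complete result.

Answer: (5, (6, 0, 0))

Step-by-step:
tell(6) @ H1 ⇒ log+=6
tell(0) @ H1 ⇒ log+=0
tell(0) @ H1 ⇒ log+=0
H0 returns 5
H1 returns (5, (6, 0, 0))
= (5, (6, 0, 0))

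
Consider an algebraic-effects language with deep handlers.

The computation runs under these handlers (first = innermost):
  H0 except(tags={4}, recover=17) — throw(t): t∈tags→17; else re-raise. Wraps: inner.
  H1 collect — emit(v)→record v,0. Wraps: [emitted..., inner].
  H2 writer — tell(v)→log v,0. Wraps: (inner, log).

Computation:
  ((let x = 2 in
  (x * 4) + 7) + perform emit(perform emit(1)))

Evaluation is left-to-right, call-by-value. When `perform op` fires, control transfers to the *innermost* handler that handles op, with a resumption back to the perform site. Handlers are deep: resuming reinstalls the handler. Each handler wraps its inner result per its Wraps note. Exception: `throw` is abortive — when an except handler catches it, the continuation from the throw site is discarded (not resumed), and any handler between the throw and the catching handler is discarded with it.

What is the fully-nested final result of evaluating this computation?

Step-by-step:
emit(1) @ H1 ⇒ out+=1
emit(0) @ H1 ⇒ out+=0
H0 returns 15
H1 returns [1, 0, 15]
H2 returns ([1, 0, 15], ())
= ([1, 0, 15], ())

Answer: ([1, 0, 15], ())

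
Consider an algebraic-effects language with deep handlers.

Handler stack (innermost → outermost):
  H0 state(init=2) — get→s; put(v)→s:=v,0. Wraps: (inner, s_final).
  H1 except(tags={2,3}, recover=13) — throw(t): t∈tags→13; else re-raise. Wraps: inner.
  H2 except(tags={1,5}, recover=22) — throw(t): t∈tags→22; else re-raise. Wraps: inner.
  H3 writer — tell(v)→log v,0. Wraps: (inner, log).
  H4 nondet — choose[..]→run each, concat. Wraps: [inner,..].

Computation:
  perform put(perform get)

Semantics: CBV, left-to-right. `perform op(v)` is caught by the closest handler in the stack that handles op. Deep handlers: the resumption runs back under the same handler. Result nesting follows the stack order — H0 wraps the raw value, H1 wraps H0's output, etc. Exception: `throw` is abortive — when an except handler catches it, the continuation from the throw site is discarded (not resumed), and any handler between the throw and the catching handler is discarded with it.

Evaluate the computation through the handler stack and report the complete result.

Answer: [((0, 2), ())]

Evaluation trace:
get @ H0 ⇒ 2
put(2) @ H0 ⇒ s:=2
H0 returns (0, 2)
H1 returns (0, 2)
H2 returns (0, 2)
H3 returns ((0, 2), ())
H4 returns [((0, 2), ())]
= [((0, 2), ())]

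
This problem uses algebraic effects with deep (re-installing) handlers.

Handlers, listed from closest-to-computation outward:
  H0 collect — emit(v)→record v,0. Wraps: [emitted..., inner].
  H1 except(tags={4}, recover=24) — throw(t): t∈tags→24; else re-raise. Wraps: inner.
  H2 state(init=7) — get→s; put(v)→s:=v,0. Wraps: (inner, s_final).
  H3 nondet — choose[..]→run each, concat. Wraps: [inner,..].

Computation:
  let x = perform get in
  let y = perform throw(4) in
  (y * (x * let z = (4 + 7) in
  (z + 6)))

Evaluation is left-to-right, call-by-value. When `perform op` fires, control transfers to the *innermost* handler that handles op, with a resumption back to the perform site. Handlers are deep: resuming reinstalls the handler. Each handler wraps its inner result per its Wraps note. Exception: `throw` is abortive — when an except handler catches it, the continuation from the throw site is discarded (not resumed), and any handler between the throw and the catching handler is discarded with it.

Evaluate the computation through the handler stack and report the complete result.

Answer: [(24, 7)]

Working:
get @ H2 ⇒ 7
throw(4) @ H1 caught ⇒ 24
H2 returns (24, 7)
H3 returns [(24, 7)]
= [(24, 7)]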